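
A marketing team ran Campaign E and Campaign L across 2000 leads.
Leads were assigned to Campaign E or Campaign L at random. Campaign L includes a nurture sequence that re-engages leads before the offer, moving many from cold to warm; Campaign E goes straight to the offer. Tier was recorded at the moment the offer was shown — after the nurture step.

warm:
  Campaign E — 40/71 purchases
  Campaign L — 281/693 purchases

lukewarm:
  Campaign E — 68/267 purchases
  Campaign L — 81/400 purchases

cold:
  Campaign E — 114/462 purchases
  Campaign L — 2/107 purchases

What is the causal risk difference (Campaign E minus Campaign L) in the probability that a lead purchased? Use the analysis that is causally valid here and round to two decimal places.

-0.03

Within every engagement tier level Campaign E has the higher rate, yet pooled Campaign L does — Simpson's reversal.
Stratifying would compare campaigns among leads the campaigns themselves sorted into engagement tier groups — a form of selection on an intermediate. The unconditioned pooled rates give the total causal effect.
The causal difference is the pooled difference: 0.278 − 0.303 = -0.026.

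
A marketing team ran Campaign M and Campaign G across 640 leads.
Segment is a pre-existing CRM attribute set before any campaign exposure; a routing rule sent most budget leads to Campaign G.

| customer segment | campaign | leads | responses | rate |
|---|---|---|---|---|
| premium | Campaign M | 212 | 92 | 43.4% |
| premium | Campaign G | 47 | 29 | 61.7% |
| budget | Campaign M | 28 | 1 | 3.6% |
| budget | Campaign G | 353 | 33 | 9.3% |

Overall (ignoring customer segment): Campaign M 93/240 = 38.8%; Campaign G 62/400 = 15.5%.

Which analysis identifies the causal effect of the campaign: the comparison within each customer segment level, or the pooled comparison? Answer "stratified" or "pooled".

Since customer segment is a pre-existing factor (not a product of the campaign) and it affects the outcome on its own, it is a confounder. The stratified rates, not the pooled rate, identify the causal effect.
Within each level — premium: 43.4% vs 61.7%; budget: 3.6% vs 9.3% — Campaign G is higher every time.

stratified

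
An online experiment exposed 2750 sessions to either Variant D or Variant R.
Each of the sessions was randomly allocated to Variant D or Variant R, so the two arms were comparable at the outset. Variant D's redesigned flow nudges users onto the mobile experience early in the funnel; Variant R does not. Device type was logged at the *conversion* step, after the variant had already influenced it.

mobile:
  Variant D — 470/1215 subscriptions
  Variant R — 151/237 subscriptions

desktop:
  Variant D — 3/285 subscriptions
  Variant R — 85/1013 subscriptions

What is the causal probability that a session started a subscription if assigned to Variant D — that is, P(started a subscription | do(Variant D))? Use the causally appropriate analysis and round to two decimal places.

0.32

Device type lies on the pathway variant → device type → outcome, so adjusting for it blocks the indirect effect. For the total causal effect of variant, use the unadjusted pooled rates.
So P(outcome | do(Variant D)) is just the pooled rate for Variant D: 473/1500 = 0.315.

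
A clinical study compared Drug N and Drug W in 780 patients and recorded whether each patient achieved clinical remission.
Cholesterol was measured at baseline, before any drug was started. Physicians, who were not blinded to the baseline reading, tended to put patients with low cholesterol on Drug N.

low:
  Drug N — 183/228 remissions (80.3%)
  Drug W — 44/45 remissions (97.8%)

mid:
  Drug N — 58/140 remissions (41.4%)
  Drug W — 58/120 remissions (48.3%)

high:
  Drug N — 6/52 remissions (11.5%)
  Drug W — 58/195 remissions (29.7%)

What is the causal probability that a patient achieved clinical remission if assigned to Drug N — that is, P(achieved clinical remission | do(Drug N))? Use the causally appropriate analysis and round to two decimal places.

Cholesterol differs across drugs for reasons unrelated to any effect of the drug itself, and it separately predicts the outcome — a classic confounder. We must compare within cholesterol levels.
Standardising Drug N to the population cholesterol mix: 0.350·183/228 + 0.333·58/140 + 0.317·6/52 = 0.456.

0.46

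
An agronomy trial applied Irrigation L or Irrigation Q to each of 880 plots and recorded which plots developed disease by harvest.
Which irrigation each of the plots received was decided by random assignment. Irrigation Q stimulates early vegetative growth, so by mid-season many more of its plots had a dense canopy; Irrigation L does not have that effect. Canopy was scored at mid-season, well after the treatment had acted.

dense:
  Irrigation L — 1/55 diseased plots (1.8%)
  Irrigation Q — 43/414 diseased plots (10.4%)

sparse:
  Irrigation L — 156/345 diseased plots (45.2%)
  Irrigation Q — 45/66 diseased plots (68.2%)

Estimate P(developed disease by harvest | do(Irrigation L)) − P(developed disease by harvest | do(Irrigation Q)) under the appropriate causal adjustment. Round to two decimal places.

Stratifying would compare irrigations among plots the irrigations themselves sorted into mid-season canopy groups — a form of selection on an intermediate. The unconditioned pooled rates give the total causal effect.
The causal difference is the pooled difference: 0.393 − 0.183 = +0.209.

+0.21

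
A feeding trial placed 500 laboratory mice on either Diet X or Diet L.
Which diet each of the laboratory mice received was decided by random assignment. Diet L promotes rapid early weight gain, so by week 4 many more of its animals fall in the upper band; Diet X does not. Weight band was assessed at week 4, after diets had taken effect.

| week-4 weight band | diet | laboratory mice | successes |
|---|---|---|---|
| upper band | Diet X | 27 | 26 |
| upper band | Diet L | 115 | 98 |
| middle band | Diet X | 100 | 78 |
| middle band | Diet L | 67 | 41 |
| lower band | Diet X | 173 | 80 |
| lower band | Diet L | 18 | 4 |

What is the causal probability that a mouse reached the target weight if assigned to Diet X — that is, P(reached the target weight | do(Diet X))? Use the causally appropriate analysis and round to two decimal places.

0.61

Week-4 weight band is downstream of the diet. One should not condition on a consequence of treatment, so the overall rates are the right comparison.
So P(outcome | do(Diet X)) is just the pooled rate for Diet X: 184/300 = 0.613.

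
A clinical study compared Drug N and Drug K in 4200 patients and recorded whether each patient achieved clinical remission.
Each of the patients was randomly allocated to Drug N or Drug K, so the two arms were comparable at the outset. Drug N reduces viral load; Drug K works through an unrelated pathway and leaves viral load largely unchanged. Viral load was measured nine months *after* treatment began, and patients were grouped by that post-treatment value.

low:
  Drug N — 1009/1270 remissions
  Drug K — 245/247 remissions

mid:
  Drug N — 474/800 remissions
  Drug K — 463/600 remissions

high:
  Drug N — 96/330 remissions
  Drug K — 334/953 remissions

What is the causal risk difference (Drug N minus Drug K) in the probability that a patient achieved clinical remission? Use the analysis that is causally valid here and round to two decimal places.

Stratifying would compare drugs among patients the drugs themselves sorted into viral load groups — a form of selection on an intermediate. The unconditioned pooled rates give the total causal effect.
The causal difference is the pooled difference: 0.658 − 0.579 = +0.079.

+0.08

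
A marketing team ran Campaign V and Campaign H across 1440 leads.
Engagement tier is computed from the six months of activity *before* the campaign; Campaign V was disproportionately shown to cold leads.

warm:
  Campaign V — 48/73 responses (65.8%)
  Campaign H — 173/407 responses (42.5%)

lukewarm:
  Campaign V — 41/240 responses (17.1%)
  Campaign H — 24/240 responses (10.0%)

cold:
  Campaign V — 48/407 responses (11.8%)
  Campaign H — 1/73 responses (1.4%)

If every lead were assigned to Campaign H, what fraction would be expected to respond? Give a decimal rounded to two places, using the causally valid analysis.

0.18

Within every engagement tier level Campaign V has the higher rate, yet pooled Campaign H does — Simpson's reversal.
Engagement tier satisfies the back-door criterion: it is not a descendant of the campaign, and it blocks the spurious path from campaign to outcome. Adjusting for it (i.e., using the within-engagement tier rates) gives the causal effect.
Standardising Campaign H to the population engagement tier mix: 0.333·173/407 + 0.333·24/240 + 0.333·1/73 = 0.180.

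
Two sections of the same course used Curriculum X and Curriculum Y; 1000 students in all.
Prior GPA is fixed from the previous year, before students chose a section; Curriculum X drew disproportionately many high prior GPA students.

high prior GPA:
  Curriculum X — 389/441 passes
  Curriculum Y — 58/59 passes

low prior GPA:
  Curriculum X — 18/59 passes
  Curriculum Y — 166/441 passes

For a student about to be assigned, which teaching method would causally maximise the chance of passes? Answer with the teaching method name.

Curriculum Y is higher inside every prior GPA band stratum but Curriculum X is higher in aggregate. Whether to stratify depends on how prior GPA band relates to the teaching method.
Prior GPA band satisfies the back-door criterion: it is not a descendant of the teaching method, and it blocks the spurious path from teaching method to outcome. Adjusting for it (i.e., using the within-prior GPA band rates) gives the causal effect.
Within each level — high prior GPA: 88.2% vs 98.3%; low prior GPA: 30.5% vs 37.6% — Curriculum Y is higher every time.

Curriculum Y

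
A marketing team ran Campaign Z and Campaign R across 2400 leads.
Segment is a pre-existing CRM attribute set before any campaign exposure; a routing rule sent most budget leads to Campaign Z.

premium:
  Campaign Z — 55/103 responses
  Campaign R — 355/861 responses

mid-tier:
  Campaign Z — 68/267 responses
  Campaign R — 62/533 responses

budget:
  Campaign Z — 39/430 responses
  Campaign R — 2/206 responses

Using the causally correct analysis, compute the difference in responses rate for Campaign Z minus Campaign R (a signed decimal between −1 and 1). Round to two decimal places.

+0.12

The customer segment-specific comparison favours Campaign Z throughout, but the pooled figures favour Campaign R. The question is whether to condition on customer segment.
Customer segment differs across campaigns for reasons unrelated to any effect of the campaign itself, and it separately predicts the outcome — a classic confounder. We must compare within customer segment levels.
Adjusting over the population distribution of customer segment: 0.402·(0.534−0.412) + 0.333·(0.255−0.116) + 0.265·(0.091−0.010) = +0.116.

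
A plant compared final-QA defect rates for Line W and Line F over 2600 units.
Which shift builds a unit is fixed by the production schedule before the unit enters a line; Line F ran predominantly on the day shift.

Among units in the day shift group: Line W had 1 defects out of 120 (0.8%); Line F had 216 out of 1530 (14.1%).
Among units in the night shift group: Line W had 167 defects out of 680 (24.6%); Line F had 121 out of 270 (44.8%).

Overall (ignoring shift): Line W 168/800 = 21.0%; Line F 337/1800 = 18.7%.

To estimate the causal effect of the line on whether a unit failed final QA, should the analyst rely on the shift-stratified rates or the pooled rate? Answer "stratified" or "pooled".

The shift-specific comparison favours Line W throughout, but the pooled figures favour Line F. The question is whether to condition on shift.
Here shift is a common cause — it drives both which line a case falls under and the outcome. The crude comparison mixes populations; the stratum-specific rates are the causally relevant ones.
Within each level — day shift: 0.8% vs 14.1%; night shift: 24.6% vs 44.8% — Line W is lower every time.

stratified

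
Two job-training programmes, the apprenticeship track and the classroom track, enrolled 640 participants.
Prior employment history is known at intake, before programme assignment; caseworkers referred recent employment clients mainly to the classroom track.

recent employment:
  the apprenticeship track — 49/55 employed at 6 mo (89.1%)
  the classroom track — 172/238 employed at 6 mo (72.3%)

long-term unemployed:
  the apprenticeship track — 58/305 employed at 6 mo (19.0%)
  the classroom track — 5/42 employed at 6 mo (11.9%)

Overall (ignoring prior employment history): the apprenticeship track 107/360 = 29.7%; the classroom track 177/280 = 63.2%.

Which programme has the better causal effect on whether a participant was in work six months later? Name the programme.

the apprenticeship track is higher inside every prior employment history stratum but the classroom track is higher in aggregate. Whether to stratify depends on how prior employment history relates to the programme.
Nothing the programme does changes prior employment history; the imbalance is an allocation artefact. With prior employment history also predicting the outcome, the pooled figure is confounded, and the within-stratum comparison is the causal one.
Within each level — recent employment: 89.1% vs 72.3%; long-term unemployed: 19.0% vs 11.9% — the apprenticeship track is higher every time.

the apprenticeship track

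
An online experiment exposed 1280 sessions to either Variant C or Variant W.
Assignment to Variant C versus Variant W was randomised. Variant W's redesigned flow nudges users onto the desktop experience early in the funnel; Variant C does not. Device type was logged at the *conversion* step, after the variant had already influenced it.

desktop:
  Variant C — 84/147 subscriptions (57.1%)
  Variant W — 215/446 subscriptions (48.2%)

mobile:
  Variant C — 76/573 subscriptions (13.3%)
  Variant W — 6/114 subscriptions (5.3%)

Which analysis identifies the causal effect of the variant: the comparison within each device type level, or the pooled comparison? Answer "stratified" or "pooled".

Stratifying would compare variants among sessions the variants themselves sorted into device type groups — a form of selection on an intermediate. The unconditioned pooled rates give the total causal effect.
Pooled: Variant C 22.2% vs Variant W 39.5%; Variant W is higher overall.

pooled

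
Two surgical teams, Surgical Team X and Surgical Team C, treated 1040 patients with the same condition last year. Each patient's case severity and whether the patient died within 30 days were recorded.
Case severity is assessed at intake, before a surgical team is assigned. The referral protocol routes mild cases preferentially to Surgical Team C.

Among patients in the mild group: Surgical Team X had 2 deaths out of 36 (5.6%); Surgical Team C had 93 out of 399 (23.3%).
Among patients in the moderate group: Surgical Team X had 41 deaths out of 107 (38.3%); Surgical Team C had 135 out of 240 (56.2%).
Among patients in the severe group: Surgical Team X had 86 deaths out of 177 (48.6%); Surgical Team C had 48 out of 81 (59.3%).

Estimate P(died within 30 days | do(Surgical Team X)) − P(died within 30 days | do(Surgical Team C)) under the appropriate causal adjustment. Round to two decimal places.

-0.16

Since case severity is a pre-existing factor (not a product of the surgical team) and it affects the outcome on its own, it is a confounder. The stratified rates, not the pooled rate, identify the causal effect.
Adjusting over the population distribution of case severity: 0.418·(0.056−0.233) + 0.334·(0.383−0.562) + 0.248·(0.486−0.593) = -0.161.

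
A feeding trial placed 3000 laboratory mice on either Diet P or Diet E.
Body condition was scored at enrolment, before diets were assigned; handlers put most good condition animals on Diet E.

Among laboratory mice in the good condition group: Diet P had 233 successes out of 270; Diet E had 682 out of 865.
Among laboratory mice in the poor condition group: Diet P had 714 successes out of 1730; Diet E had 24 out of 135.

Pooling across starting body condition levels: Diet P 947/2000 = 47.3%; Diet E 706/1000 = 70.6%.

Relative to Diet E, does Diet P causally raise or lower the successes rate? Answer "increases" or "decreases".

increases

The starting body condition-specific comparison favours Diet P throughout, but the pooled figures favour Diet E. The question is whether to condition on starting body condition.
Starting body condition satisfies the back-door criterion: it is not a descendant of the diet, and it blocks the spurious path from diet to outcome. Adjusting for it (i.e., using the within-starting body condition rates) gives the causal effect.
Within each level — good condition: 86.3% vs 78.8%; poor condition: 41.3% vs 17.8% — Diet P is higher every time.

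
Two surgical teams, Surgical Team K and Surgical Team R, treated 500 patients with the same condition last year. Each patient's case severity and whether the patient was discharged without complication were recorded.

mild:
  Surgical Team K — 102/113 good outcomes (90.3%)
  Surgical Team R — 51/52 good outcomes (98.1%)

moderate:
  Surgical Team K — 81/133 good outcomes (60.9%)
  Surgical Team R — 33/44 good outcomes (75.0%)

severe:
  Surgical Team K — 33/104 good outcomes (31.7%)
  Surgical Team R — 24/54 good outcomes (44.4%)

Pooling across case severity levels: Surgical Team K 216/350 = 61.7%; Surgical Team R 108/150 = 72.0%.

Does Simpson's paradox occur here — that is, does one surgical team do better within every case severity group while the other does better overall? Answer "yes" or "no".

no

Within each case severity level (mild 90.3% vs 98.1%; moderate 60.9% vs 75.0%; severe 31.7% vs 44.4%), Surgical Team R has the higher rate every time. Pooled: 61.7% vs 72.0% — Surgical Team R has the higher rate overall. They agree.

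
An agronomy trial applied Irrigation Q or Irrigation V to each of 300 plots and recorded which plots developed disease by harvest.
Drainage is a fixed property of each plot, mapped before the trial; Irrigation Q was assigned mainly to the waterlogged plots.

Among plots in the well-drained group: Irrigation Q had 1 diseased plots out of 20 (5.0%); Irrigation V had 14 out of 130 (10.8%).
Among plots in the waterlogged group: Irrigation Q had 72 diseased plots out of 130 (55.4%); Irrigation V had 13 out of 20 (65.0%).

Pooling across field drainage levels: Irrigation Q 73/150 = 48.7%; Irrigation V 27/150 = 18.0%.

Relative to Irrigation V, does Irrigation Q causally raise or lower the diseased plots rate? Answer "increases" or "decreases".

The field drainage-specific comparison favours Irrigation Q throughout, but the pooled figures favour Irrigation V. The question is whether to condition on field drainage.
Field drainage satisfies the back-door criterion: it is not a descendant of the irrigation, and it blocks the spurious path from irrigation to outcome. Adjusting for it (i.e., using the within-field drainage rates) gives the causal effect.
Within each level — well-drained: 5.0% vs 10.8%; waterlogged: 55.4% vs 65.0% — Irrigation Q is lower every time.

decreases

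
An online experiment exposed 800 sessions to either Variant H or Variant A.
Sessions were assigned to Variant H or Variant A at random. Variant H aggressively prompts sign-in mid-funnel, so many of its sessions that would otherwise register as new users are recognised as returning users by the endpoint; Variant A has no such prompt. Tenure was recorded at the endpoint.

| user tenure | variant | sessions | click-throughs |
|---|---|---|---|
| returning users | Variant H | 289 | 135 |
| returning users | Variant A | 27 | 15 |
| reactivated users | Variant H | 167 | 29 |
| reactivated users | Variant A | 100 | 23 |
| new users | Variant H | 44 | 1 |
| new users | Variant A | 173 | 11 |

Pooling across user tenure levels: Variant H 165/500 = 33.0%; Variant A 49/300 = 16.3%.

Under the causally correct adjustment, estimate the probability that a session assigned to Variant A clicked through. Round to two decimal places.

0.16

User tenure lies on the pathway variant → user tenure → outcome, so adjusting for it blocks the indirect effect. For the total causal effect of variant, use the unadjusted pooled rates.
So P(outcome | do(Variant A)) is just the pooled rate for Variant A: 49/300 = 0.163.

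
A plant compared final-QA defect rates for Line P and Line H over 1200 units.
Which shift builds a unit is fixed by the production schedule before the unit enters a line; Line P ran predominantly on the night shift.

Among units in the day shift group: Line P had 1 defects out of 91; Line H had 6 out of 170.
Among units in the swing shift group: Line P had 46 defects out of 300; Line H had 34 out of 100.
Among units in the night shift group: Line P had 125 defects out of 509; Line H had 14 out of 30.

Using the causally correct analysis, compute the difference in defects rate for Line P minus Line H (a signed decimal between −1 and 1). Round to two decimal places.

Within every shift level Line P has the lower rate, yet pooled Line H does — Simpson's reversal.
Shift is set before the line has any effect — it is not caused by the line — and it independently drives the outcome. That makes it a confounder, so the causal comparison is within shift levels.
Adjusting over the population distribution of shift: 0.217·(0.011−0.035) + 0.333·(0.153−0.340) + 0.449·(0.246−0.467) = -0.167.

-0.17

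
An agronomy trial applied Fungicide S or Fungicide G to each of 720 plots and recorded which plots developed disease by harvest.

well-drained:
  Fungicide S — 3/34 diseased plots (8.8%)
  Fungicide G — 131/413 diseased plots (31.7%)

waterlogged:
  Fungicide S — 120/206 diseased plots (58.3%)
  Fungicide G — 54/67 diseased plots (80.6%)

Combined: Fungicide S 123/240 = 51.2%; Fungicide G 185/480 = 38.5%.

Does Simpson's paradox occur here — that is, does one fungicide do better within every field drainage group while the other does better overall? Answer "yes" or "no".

Within each field drainage level (well-drained 8.8% vs 31.7%; waterlogged 58.3% vs 80.6%), Fungicide S has the lower rate every time. Pooled: 51.2% vs 38.5% — Fungicide G has the lower rate overall. The two comparisons disagree.

yes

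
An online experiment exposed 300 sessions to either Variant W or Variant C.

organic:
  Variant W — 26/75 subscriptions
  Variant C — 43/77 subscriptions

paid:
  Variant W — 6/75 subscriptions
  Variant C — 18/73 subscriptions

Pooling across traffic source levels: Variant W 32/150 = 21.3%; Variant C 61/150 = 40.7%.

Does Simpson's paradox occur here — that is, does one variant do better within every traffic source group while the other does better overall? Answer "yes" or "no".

no

Within each traffic source level (organic 34.7% vs 55.8%; paid 8.0% vs 24.7%), Variant C has the higher rate every time. Pooled: 21.3% vs 40.7% — Variant C has the higher rate overall. They agree.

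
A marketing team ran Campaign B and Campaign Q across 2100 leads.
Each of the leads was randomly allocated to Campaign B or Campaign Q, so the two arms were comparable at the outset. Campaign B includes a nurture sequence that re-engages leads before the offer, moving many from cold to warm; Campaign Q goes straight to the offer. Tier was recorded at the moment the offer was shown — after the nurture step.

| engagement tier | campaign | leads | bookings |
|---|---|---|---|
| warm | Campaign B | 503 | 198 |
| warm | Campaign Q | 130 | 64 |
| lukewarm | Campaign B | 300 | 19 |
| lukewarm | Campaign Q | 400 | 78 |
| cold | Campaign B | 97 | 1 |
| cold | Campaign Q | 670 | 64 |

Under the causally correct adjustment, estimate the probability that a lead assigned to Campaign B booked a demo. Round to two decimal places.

0.24

The stratified and pooled comparisons disagree (Campaign Q wins within each engagement tier; Campaign B wins overall), so the answer turns on the causal role of engagement tier.
Engagement tier is recorded after the campaign and is itself shifted by it — it sits on the causal path from campaign to outcome. Conditioning on a mediator would strip out part of the effect we want; the pooled comparison gives the total causal effect.
So P(outcome | do(Campaign B)) is just the pooled rate for Campaign B: 218/900 = 0.242.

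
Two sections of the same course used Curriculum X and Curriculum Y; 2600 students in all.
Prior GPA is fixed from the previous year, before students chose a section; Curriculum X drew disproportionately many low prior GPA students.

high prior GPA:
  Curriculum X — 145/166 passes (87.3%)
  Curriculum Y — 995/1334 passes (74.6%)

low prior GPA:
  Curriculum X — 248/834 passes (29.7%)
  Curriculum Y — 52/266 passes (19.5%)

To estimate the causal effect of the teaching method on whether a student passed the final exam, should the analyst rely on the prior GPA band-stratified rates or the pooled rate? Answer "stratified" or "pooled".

The stratified and pooled comparisons disagree (Curriculum X wins within each prior GPA band; Curriculum Y wins overall), so the answer turns on the causal role of prior GPA band.
Prior GPA band differs across teaching methods for reasons unrelated to any effect of the teaching method itself, and it separately predicts the outcome — a classic confounder. We must compare within prior GPA band levels.
Within each level — high prior GPA: 87.3% vs 74.6%; low prior GPA: 29.7% vs 19.5% — Curriculum X is higher every time.

stratified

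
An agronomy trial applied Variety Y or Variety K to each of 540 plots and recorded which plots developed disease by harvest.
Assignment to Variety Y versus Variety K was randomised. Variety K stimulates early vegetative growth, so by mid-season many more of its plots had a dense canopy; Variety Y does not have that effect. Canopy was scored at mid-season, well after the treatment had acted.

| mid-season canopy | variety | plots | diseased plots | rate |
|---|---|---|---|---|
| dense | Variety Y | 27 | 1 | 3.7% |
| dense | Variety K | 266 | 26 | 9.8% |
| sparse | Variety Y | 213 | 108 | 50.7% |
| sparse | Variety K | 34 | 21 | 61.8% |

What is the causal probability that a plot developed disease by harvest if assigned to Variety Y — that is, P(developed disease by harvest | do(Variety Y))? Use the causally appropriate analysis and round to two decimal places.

0.45

The distribution of mid-season canopy is itself part of what the variety does — it is an intermediate outcome. Holding it fixed would remove that part of the effect; the total effect is the pooled difference.
So P(outcome | do(Variety Y)) is just the pooled rate for Variety Y: 109/240 = 0.454.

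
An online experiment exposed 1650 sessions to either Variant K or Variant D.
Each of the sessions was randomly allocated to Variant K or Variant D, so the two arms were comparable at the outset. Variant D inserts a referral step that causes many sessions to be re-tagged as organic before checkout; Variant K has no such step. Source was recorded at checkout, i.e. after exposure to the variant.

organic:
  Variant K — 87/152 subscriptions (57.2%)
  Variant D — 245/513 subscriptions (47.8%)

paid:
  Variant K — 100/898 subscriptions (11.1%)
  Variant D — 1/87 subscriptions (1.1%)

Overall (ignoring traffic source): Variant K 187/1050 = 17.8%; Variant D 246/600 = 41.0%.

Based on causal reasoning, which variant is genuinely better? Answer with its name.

Traffic source is downstream of the variant. One should not condition on a consequence of treatment, so the overall rates are the right comparison.
Pooled: Variant K 17.8% vs Variant D 41.0%; Variant D is higher overall.

Variant D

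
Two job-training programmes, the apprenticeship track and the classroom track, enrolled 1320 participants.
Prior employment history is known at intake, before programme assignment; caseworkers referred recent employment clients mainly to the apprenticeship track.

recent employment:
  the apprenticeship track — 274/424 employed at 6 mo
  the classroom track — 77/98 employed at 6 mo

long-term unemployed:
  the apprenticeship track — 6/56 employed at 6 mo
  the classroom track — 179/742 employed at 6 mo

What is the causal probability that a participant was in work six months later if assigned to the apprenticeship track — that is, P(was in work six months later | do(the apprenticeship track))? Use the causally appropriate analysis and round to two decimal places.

0.32

The prior employment history-specific comparison favours the classroom track throughout, but the pooled figures favour the apprenticeship track. The question is whether to condition on prior employment history.
Since prior employment history is a pre-existing factor (not a product of the programme) and it affects the outcome on its own, it is a confounder. The stratified rates, not the pooled rate, identify the causal effect.
Standardising the apprenticeship track to the population prior employment history mix: 0.395·274/424 + 0.605·6/56 = 0.320.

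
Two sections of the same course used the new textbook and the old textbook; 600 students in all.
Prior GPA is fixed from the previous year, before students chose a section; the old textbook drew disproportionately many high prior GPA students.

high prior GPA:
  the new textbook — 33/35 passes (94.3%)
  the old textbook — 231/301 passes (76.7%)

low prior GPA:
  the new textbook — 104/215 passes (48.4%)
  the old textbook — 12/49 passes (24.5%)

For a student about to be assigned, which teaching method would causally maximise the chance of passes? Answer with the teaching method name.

the new textbook

the new textbook is higher inside every prior GPA band stratum but the old textbook is higher in aggregate. Whether to stratify depends on how prior GPA band relates to the teaching method.
Here prior GPA band is a common cause — it drives both which teaching method a case falls under and the outcome. The crude comparison mixes populations; the stratum-specific rates are the causally relevant ones.
Within each level — high prior GPA: 94.3% vs 76.7%; low prior GPA: 48.4% vs 24.5% — the new textbook is higher every time.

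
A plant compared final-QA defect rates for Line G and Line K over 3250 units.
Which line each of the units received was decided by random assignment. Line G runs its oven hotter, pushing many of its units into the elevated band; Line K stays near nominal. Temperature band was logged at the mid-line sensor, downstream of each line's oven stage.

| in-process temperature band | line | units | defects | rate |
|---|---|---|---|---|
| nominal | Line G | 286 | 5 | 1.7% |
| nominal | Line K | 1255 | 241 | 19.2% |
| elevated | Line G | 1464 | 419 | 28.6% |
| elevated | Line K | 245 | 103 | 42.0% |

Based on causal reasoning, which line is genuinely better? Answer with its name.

Line K

Because the line influences in-process temperature band, in-process temperature band is a post-treatment mediator, not a confounder. Stratifying on it would bias the estimate; the causal effect is the crude pooled difference.
Pooled: Line G 24.2% vs Line K 22.9%; Line K is lower overall.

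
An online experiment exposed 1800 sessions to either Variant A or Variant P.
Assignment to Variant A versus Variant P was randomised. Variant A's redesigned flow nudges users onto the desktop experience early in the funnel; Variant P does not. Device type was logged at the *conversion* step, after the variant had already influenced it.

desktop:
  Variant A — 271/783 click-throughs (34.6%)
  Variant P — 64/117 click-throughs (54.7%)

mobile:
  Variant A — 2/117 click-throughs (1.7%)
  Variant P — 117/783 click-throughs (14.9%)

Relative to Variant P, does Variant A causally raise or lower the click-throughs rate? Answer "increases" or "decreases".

increases

The device type-specific comparison favours Variant P throughout, but the pooled figures favour Variant A. The question is whether to condition on device type.
Device type here is a post-treatment variable shaped by the variant; conditioning on it would introduce bias rather than remove it. The overall comparison is the causal one.
Pooled: Variant A 30.3% vs Variant P 20.1%; Variant A is higher overall.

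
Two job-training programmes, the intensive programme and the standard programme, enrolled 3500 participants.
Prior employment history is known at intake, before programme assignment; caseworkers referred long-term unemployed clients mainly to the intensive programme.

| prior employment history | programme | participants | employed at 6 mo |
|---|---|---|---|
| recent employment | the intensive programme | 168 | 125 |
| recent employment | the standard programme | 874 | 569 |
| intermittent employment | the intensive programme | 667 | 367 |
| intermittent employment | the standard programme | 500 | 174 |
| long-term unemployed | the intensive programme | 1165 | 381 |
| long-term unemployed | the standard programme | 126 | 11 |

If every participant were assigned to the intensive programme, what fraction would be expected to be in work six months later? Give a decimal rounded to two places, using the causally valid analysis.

0.53

The stratified and pooled comparisons disagree (the intensive programme wins within each prior employment history; the standard programme wins overall), so the answer turns on the causal role of prior employment history.
Nothing the programme does changes prior employment history; the imbalance is an allocation artefact. With prior employment history also predicting the outcome, the pooled figure is confounded, and the within-stratum comparison is the causal one.
Standardising the intensive programme to the population prior employment history mix: 0.298·125/168 + 0.333·367/667 + 0.369·381/1165 = 0.526.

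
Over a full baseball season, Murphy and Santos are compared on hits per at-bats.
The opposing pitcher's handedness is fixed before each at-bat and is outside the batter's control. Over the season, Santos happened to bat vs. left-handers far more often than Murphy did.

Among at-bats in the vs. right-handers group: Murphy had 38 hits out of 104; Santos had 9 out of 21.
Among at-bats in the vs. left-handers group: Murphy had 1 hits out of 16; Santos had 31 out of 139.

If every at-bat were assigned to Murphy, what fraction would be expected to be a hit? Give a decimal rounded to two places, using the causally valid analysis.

Pitcher handedness is set before the player has any effect — it is not caused by the player — and it independently drives the outcome. That makes it a confounder, so the causal comparison is within pitcher handedness levels.
Standardising Murphy to the population pitcher handedness mix: 0.446·38/104 + 0.554·1/16 = 0.198.

0.20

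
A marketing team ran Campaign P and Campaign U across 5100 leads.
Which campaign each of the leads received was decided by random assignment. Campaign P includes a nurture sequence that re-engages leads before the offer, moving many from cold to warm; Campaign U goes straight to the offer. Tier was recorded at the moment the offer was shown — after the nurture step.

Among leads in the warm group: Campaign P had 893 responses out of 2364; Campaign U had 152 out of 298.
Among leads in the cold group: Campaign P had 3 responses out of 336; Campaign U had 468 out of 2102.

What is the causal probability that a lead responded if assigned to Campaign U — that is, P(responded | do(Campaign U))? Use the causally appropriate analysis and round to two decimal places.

0.26

Engagement tier here is a post-treatment variable shaped by the campaign; conditioning on it would introduce bias rather than remove it. The overall comparison is the causal one.
So P(outcome | do(Campaign U)) is just the pooled rate for Campaign U: 620/2400 = 0.258.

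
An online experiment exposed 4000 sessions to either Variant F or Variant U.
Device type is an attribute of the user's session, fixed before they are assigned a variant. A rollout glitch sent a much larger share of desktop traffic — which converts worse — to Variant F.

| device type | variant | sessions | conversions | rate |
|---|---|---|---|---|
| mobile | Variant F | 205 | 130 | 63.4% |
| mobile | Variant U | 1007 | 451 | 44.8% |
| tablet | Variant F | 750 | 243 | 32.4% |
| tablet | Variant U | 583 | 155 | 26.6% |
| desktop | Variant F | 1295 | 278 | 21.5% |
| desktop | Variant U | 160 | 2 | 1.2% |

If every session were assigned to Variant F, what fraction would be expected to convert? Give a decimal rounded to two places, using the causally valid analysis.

The device type-specific comparison favours Variant F throughout, but the pooled figures favour Variant U. The question is whether to condition on device type.
Device type differs across variants for reasons unrelated to any effect of the variant itself, and it separately predicts the outcome — a classic confounder. We must compare within device type levels.
Standardising Variant F to the population device type mix: 0.303·130/205 + 0.333·243/750 + 0.364·278/1295 = 0.378.

0.38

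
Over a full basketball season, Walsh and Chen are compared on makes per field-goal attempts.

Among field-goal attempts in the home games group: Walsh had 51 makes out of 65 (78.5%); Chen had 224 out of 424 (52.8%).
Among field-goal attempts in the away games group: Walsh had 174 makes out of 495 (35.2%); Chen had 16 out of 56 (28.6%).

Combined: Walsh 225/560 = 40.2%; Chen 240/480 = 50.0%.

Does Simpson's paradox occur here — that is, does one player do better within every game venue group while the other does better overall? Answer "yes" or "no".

Within each game venue level (home games 78.5% vs 52.8%; away games 35.2% vs 28.6%), Walsh has the higher rate every time. Pooled: 40.2% vs 50.0% — Chen has the higher rate overall. The two comparisons disagree.

yes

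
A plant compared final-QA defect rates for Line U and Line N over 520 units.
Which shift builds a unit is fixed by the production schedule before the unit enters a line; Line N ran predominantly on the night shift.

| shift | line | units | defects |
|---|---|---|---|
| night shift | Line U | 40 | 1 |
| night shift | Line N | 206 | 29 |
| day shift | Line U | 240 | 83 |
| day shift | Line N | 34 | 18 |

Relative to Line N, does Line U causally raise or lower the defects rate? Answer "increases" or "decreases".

Shift satisfies the back-door criterion: it is not a descendant of the line, and it blocks the spurious path from line to outcome. Adjusting for it (i.e., using the within-shift rates) gives the causal effect.
Within each level — night shift: 2.5% vs 14.1%; day shift: 34.6% vs 52.9% — Line U is lower every time.

decreases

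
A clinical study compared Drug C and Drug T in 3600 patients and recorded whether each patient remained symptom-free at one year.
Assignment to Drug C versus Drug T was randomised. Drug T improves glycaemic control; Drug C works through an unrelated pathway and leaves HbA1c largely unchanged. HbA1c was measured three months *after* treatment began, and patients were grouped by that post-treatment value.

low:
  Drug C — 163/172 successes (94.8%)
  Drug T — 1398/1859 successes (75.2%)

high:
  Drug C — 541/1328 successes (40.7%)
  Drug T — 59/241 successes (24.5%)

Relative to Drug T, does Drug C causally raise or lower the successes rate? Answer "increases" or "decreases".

decreases

Within every HbA1c level Drug C has the higher rate, yet pooled Drug T does — Simpson's reversal.
HbA1c lies on the pathway drug → HbA1c → outcome, so adjusting for it blocks the indirect effect. For the total causal effect of drug, use the unadjusted pooled rates.
Pooled: Drug C 46.9% vs Drug T 69.4%; Drug T is higher overall.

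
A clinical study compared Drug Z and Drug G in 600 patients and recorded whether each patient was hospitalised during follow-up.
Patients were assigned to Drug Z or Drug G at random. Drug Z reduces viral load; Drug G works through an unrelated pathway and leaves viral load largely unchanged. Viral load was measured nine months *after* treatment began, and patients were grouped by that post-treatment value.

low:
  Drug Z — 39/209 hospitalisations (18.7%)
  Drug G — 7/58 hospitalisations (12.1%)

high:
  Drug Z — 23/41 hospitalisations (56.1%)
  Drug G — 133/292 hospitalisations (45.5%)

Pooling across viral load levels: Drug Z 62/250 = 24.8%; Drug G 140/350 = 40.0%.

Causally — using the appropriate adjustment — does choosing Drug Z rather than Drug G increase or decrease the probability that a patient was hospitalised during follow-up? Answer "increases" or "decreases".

The stratified and pooled comparisons disagree (Drug G wins within each viral load; Drug Z wins overall), so the answer turns on the causal role of viral load.
Viral load is downstream of the drug. One should not condition on a consequence of treatment, so the overall rates are the right comparison.
Pooled: Drug Z 24.8% vs Drug G 40.0%; Drug Z is lower overall.

decreases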